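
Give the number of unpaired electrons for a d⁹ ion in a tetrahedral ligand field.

1

Tetrahedral fields are weak (Δₜ ≈ 4/9 Δₒ), so electrons fill high-spin.
Configuration: e⁴ t₂⁵, giving 1 unpaired electron.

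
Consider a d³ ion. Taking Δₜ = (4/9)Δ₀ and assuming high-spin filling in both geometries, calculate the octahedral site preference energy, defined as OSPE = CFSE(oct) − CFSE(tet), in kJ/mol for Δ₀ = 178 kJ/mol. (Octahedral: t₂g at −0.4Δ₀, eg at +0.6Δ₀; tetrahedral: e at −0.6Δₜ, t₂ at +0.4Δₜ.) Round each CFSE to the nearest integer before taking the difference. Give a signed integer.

In an octahedral site d³ (HS) is t2g^3 e_g^0, giving CFSE(oct) = -1.2Δ₀ = -214 kJ/mol.
In a tetrahedral site the filling is e^2 t2^1: CFSE(tet) = -0.8Δₜ = -0.8 × (4/9)(178) = -63 kJ/mol.
Subtracting, OSPE = -214 − (-63) = -151 kJ/mol.

-151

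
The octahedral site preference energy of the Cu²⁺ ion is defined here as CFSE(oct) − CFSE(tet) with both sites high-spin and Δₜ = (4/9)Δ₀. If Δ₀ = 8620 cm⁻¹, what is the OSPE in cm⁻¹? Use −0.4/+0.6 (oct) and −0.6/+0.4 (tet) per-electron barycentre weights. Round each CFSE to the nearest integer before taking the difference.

Cu sits in group 11; removing 2 electrons leaves Cu²⁺ with 11 − 2 = 9 d electrons.
In an octahedral site d⁹ (HS) is t₂g⁶ eg³, giving CFSE(oct) = -0.6Δ₀ = -5172 cm⁻¹.
In a tetrahedral site the filling is e⁴ t₂⁵: CFSE(tet) = -0.4Δₜ = -0.4 × (4/9)(8620) = -1532 cm⁻¹.
OSPE = -5172 − (-1532) = -3640 cm⁻¹.

-3640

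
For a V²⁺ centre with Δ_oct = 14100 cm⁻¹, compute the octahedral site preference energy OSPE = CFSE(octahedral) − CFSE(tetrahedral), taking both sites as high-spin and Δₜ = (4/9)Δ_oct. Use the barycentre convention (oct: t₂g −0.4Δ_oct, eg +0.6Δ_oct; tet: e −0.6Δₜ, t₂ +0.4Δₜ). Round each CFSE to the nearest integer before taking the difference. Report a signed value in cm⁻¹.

Group 5 minus oxidation state +2 gives a d³ configuration for V²⁺.
Octahedral (high-spin): t₂g³ eg⁰, CFSE = 3(−0.4) + 0(+0.6) = -1.2Δ_oct = -1.2 × 14100 = -16920 cm⁻¹.
Tetrahedral e² t₂¹ gives -0.8Δₜ = -0.8 × (4/9) × 14100 = -5013 cm⁻¹.
OSPE = CFSE(oct) − CFSE(tet) = -16920 − (-5013) = -11907 cm⁻¹.

-11907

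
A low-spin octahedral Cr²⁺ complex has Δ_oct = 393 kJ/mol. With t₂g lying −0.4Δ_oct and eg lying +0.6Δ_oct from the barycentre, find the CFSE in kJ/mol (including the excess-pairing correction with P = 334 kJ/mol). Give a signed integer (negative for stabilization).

Cr is in group 6, so Cr²⁺ is d⁴ (6 − 2 = 4).
The d⁴ electrons fill as t₂g⁴ eg⁰.
The orbital stabilization is -1.6Δ_oct = -1.6 × 393 = -629 kJ/mol.
Relative to high-spin t₂g³ eg¹ (0 paired), the low-spin configuration has 1 additional pair, contributing +1 × 334 = +334 kJ/mol.
Combining: -629 + 334 = -295 kJ/mol.

-295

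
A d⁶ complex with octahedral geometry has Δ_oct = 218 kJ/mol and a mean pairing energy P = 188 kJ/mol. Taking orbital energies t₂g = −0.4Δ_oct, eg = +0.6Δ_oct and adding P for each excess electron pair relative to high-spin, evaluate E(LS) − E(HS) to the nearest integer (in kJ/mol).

High-spin: t₂g⁴ eg², CFSE = -0.4Δ_oct = -87 kJ/mol.
For low-spin the configuration is t₂g⁶ eg⁰: orbital energy -2.4 × 218 = -523 kJ/mol, and 2 additional pairs relative to high-spin add 376 kJ/mol, giving -147 kJ/mol.
Thus E(LS) − E(HS) = -60 kJ/mol.

-60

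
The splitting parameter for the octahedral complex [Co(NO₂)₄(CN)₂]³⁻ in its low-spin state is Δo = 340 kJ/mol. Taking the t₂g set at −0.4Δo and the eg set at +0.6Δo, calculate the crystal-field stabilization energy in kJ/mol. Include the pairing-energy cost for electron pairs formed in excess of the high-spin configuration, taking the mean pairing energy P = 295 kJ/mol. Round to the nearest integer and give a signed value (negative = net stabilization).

-226

Ligand charges: 4×(-1) from NO₂⁻ and 2×(-1) from CN⁻ sum to -6; with overall charge -3, Co is +3.
Co³⁺: group 9, so d-count = 9 − 3 = 6.
Electron filling gives t₂g⁶ eg⁰.
CFSE(orbital) = 6×(-0.4Δo) + 0×(0.6Δo) = -2.4Δo; with Δo = 340 kJ/mol that is -816 kJ/mol.
Relative to high-spin t₂g⁴ eg² (1 paired), the low-spin configuration has 2 additional pairs, contributing +2 × 295 = +590 kJ/mol.
Combining: -816 + 590 = -226 kJ/mol.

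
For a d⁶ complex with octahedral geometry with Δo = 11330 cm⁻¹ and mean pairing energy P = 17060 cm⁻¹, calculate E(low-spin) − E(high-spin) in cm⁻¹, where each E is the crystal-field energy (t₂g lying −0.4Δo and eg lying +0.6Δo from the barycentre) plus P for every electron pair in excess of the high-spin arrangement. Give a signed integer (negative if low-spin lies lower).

High-spin: t₂g⁴ eg², CFSE = -0.4Δo = -4532 cm⁻¹.
Low-spin: t₂g⁶ eg⁰, orbital CFSE = -2.4Δo = -27192 cm⁻¹; plus 2 excess pairs × P = +34120 cm⁻¹; total 6928 cm⁻¹.
E(LS) − E(HS) = 6928 − (-4532) = 11460 cm⁻¹.

11460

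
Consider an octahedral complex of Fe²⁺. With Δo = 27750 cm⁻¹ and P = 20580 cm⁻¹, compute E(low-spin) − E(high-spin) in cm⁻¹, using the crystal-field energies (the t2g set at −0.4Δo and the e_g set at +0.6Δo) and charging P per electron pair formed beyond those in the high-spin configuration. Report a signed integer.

Group 8 minus oxidation state +2 gives a d⁶ configuration for Fe²⁺.
In the high-spin limit (t2g^4 e_g^2) the orbital term is -0.4Δo = -11100 cm⁻¹, with no excess pairing.
Low-spin: t2g^6 e_g^0, orbital CFSE = -2.4Δo = -66600 cm⁻¹; plus 2 excess pairs × P = +41160 cm⁻¹; total -25440 cm⁻¹.
E(LS) − E(HS) = -25440 − (-11100) = -14340 cm⁻¹.

-14340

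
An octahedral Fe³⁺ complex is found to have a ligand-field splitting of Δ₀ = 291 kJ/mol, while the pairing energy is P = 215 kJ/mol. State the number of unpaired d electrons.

Fe sits in group 8; removing 3 electrons leaves Fe³⁺ with 8 − 3 = 5 d electrons.
Since Δ₀ = 291 kJ/mol > P = 215 kJ/mol, the complex adopts the low-spin configuration.
Configuration: t2g^5 e_g^0.
Unpaired electrons: 1.

1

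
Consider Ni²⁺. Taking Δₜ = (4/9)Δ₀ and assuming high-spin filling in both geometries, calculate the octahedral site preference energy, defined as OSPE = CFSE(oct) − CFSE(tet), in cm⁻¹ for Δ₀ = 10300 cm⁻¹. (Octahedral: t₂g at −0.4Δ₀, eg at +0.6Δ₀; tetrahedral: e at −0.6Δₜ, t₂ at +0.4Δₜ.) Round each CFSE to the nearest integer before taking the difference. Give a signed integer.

-8698

Group 10 minus oxidation state +2 gives a d⁸ configuration for Ni²⁺.
Octahedral (high-spin): t₂g⁶ eg², CFSE = 6(−0.4) + 2(+0.6) = -1.2Δ₀ = -1.2 × 10300 = -12360 cm⁻¹.
In a tetrahedral site the filling is e⁴ t₂⁴: CFSE(tet) = -0.8Δₜ = -0.8 × (4/9)(10300) = -3662 cm⁻¹.
Subtracting, OSPE = -12360 − (-3662) = -8698 cm⁻¹.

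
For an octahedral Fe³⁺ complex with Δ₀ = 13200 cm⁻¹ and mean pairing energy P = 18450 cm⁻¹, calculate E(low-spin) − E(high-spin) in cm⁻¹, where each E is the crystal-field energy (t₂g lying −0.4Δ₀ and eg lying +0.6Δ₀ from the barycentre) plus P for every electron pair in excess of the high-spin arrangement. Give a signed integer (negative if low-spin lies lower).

10500

Fe³⁺: group 8, so d-count = 8 − 3 = 5.
High-spin d⁵ fills as t₂g³ eg² with CFSE 3(−0.4) + 2(+0.6) = 0.0Δ₀ = 0 cm⁻¹.
Low-spin t₂g⁵ eg⁰ gives -2.0Δ₀ = -26400 cm⁻¹, but forming 2 extra pairs costs 2P = 36900 cm⁻¹, so E(LS) = -26400 + 36900 = 10500 cm⁻¹.
The difference is 10500 − (0) = 10500 cm⁻¹, so high-spin lies lower.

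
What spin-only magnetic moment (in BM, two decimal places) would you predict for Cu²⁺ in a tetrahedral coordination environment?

Group 11 minus oxidation state +2 gives a d⁹ configuration for Cu²⁺.
Tetrahedral splitting is small, so the complex is high-spin.
Configuration: e⁴ t₂⁵ → 1 unpaired electron.
μ(spin-only) = √[1(1+2)] = √3 ≈ 1.73 BM.

1.73 BM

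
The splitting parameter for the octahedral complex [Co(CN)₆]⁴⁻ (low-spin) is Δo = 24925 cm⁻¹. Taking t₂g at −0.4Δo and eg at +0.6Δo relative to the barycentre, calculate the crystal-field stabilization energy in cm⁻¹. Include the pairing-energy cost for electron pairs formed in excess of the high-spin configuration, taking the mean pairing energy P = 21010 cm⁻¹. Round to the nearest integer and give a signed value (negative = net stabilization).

-23855

Each CN⁻ contributes -1; 6 × (-1) = -6. With overall charge -4, Co is in the +2 oxidation state.
Co sits in group 9; removing 2 electrons leaves Co²⁺ with 9 − 2 = 7 d electrons.
Configuration: t₂g⁶ eg¹.
Orbital CFSE = 6(-0.4) + 1(0.6) = -1.8Δo = -1.8 × 24925 = -44865 cm⁻¹.
High-spin d⁷ would be t₂g⁵ eg² with 2 pairs; low-spin has 3, so 1 excess pair costs +1P = +21010 cm⁻¹.
Net CFSE = -44865 + 21010 = -23855 cm⁻¹.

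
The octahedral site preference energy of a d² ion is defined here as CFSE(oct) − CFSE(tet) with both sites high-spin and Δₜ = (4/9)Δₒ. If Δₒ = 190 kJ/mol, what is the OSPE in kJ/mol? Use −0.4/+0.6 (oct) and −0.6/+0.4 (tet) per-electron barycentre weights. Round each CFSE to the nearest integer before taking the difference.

Octahedral (high-spin): t₂g² eg⁰, CFSE = 2(−0.4) + 0(+0.6) = -0.8Δₒ = -0.8 × 190 = -152 kJ/mol.
Tetrahedral: e² t₂⁰, CFSE = 2(−0.6) + 0(+0.4) = -1.2Δₜ = -1.2 × (4/9) × 190 = -101 kJ/mol.
Subtracting, OSPE = -152 − (-101) = -51 kJ/mol.

-51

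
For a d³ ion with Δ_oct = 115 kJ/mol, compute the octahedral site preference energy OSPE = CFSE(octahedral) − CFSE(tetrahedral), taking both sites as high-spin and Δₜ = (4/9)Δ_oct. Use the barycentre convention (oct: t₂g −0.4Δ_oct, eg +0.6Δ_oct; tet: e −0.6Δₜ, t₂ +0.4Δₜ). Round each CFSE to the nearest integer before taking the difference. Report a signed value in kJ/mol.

In an octahedral site d³ (HS) is t₂g³ eg⁰, giving CFSE(oct) = -1.2Δ_oct = -138 kJ/mol.
Tetrahedral: e² t₂¹, CFSE = 2(−0.6) + 1(+0.4) = -0.8Δₜ = -0.8 × (4/9) × 115 = -41 kJ/mol.
OSPE = CFSE(oct) − CFSE(tet) = -138 − (-41) = -97 kJ/mol.

-97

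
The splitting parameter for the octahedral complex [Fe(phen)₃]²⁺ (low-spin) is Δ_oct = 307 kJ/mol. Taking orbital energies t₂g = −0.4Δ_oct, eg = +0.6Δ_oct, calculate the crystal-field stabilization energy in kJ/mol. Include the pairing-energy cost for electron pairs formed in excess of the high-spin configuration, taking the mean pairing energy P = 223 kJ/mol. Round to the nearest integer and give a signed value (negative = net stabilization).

-291

phen is neutral, so the +2 overall charge sits on Fe: oxidation state +2.
Fe²⁺: group 8, so d-count = 8 − 2 = 6.
Electron filling gives t₂g⁶ eg⁰.
The orbital stabilization is -2.4Δ_oct = -2.4 × 307 = -737 kJ/mol.
High-spin d⁶ would be t₂g⁴ eg² with 1 pair; low-spin has 3, so 2 excess pairs cost +2P = +446 kJ/mol.
Combining: -737 + 446 = -291 kJ/mol.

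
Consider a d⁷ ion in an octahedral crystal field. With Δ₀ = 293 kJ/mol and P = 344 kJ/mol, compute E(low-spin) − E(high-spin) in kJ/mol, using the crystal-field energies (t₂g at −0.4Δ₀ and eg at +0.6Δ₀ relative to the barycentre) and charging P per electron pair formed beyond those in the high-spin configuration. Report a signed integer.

51

High-spin: t₂g⁵ eg², CFSE = -0.8Δ₀ = -234 kJ/mol.
Low-spin: t₂g⁶ eg¹, orbital CFSE = -1.8Δ₀ = -527 kJ/mol; plus 1 excess pair × P = +344 kJ/mol; total -183 kJ/mol.
E(LS) − E(HS) = -183 − (-234) = 51 kJ/mol.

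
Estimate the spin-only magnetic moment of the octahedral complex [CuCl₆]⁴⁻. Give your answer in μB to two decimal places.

Each Cl⁻ contributes -1; 6 × (-1) = -6. With overall charge -4, Cu is in the +2 oxidation state.
Group 11 minus oxidation state +2 gives a d⁹ configuration for Cu²⁺.
For octahedral d⁹ the high- and low-spin configurations coincide.
Configuration: t₂g⁶ eg³ → 1 unpaired electron.
μ(spin-only) = √[1(1+2)] = √3 ≈ 1.73 μB.

1.73 μB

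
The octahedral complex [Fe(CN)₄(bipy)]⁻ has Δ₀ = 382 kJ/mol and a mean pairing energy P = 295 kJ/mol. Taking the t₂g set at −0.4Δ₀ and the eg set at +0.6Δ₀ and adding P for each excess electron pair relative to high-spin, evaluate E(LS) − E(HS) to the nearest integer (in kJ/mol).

Ligand charges: 4×(-1) from CN⁻ and 1×(+0) from bipy sum to -4; with overall charge -1, Fe is +3.
Fe³⁺: group 8, so d-count = 8 − 3 = 5.
In the high-spin limit (t₂g³ eg²) the orbital term is 0.0Δ₀ = 0 kJ/mol, with no excess pairing.
Low-spin t₂g⁵ eg⁰ gives -2.0Δ₀ = -764 kJ/mol, but forming 2 extra pairs costs 2P = 590 kJ/mol, so E(LS) = -764 + 590 = -174 kJ/mol.
The difference is -174 − (0) = -174 kJ/mol, so low-spin lies lower.

-174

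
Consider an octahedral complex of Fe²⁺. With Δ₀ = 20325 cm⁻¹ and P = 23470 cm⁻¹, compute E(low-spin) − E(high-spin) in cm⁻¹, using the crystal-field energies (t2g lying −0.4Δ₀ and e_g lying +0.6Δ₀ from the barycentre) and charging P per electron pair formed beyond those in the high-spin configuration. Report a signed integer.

6290

Fe is in group 8, so Fe²⁺ is d⁶ (8 − 2 = 6).
In the high-spin limit (t2g^4 e_g^2) the orbital term is -0.4Δ₀ = -8130 cm⁻¹, with no excess pairing.
For low-spin the configuration is t2g^6 e_g^0: orbital energy -2.4 × 20325 = -48780 cm⁻¹, and 2 additional pairs relative to high-spin add 46940 cm⁻¹, giving -1840 cm⁻¹.
The difference is -1840 − (-8130) = 6290 cm⁻¹, so high-spin lies lower.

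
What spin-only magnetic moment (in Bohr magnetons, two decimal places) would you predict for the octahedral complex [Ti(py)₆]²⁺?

py is neutral, so the +2 overall charge sits on Ti: oxidation state +2.
Group 4 minus oxidation state +2 gives a d² configuration for Ti²⁺.
Configuration: t₂g² eg⁰ → 2 unpaired electrons.
μ(spin-only) = √[2(2+2)] = √8 ≈ 2.83 Bohr magnetons.

2.83 Bohr magnetons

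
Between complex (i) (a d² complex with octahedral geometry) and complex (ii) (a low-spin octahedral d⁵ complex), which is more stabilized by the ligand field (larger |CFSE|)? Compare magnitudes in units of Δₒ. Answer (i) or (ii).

(i): For octahedral d² the high- and low-spin configurations coincide; t2g^2 e_g^0, CFSE = -0.8Δₒ.
(ii): t₂g⁵ eg⁰, CFSE = -2.0Δₒ.
So (ii) has the larger |CFSE|.

(ii)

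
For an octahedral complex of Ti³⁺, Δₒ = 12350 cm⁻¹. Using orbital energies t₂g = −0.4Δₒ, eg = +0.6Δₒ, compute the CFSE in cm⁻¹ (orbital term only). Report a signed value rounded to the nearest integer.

Ti is in group 4, so Ti³⁺ is d¹ (4 − 3 = 1).
Electron filling gives t₂g¹ eg⁰.
CFSE(orbital) = 1×(-0.4Δₒ) + 0×(0.6Δₒ) = -0.4Δₒ; with Δₒ = 12350 cm⁻¹ that is -4940 cm⁻¹.

-4940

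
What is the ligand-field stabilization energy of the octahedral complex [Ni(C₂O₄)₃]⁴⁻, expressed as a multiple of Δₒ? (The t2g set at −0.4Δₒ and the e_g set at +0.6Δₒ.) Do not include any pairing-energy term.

-1.2 Δₒ

Each C₂O₄²⁻ contributes -2; 3 × (-2) = -6. With overall charge -4, Ni is in the +2 oxidation state.
Ni sits in group 10; removing 2 electrons leaves Ni²⁺ with 10 − 2 = 8 d electrons.
Configuration: t2g^6 e_g^2.
CFSE = 6(-0.4Δₒ) + 2(0.6Δₒ) = -2.4Δₒ + 1.2Δₒ = -1.2Δₒ.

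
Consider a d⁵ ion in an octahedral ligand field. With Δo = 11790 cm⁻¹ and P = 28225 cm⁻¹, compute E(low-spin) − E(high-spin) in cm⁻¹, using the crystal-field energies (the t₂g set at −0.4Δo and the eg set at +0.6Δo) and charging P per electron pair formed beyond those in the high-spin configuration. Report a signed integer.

32870

High-spin d⁵ fills as t₂g³ eg² with CFSE 3(−0.4) + 2(+0.6) = 0.0Δo = 0 cm⁻¹.
Low-spin: t₂g⁵ eg⁰, orbital CFSE = -2.0Δo = -23580 cm⁻¹; plus 2 excess pairs × P = +56450 cm⁻¹; total 32870 cm⁻¹.
Thus E(LS) − E(HS) = 32870 cm⁻¹.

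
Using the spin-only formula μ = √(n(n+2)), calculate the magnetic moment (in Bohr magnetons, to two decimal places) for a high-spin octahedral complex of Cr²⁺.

Cr²⁺: group 6, so d-count = 6 − 2 = 4.
Configuration: t2g^3 e_g^1 → 4 unpaired electrons.
μ(spin-only) = √[4(4+2)] = √24 ≈ 4.90 Bohr magnetons.

4.90 Bohr magnetons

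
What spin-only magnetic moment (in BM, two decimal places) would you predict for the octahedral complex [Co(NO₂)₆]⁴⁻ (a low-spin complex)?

1.73 BM

Each NO₂⁻ contributes -1; 6 × (-1) = -6. With overall charge -4, Co is in the +2 oxidation state.
Co is in group 9, so Co²⁺ is d⁷ (9 − 2 = 7).
Configuration: t₂g⁶ eg¹ → 1 unpaired electron.
μ(spin-only) = √[1(1+2)] = √3 ≈ 1.73 BM.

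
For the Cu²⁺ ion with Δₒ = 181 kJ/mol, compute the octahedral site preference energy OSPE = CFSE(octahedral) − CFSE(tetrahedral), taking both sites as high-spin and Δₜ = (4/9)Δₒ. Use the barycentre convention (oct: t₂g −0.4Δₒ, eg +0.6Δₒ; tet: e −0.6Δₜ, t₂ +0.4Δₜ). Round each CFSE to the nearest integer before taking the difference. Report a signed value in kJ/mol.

Cu²⁺: group 11, so d-count = 11 − 2 = 9.
Octahedral (high-spin): t₂g⁶ eg³, CFSE = 6(−0.4) + 3(+0.6) = -0.6Δₒ = -0.6 × 181 = -109 kJ/mol.
In a tetrahedral site the filling is e⁴ t₂⁵: CFSE(tet) = -0.4Δₜ = -0.4 × (4/9)(181) = -32 kJ/mol.
Subtracting, OSPE = -109 − (-32) = -77 kJ/mol.

-77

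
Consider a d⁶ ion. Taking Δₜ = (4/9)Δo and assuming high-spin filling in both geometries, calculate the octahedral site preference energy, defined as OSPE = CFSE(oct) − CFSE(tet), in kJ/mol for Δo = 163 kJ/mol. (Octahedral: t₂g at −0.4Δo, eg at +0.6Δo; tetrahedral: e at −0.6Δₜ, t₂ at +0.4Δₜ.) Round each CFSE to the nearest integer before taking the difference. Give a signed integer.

Octahedral high-spin t2g^4 e_g^2: CFSE = -0.4 × 163 = -65 kJ/mol.
Tetrahedral: e^3 t2^3, CFSE = 3(−0.6) + 3(+0.4) = -0.6Δₜ = -0.6 × (4/9) × 163 = -43 kJ/mol.
Subtracting, OSPE = -65 − (-43) = -22 kJ/mol.

-22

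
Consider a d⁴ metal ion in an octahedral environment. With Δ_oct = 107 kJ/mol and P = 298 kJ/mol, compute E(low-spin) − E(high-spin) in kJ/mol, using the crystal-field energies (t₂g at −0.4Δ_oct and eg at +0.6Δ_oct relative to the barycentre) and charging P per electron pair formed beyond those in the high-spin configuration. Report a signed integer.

In the high-spin limit (t₂g³ eg¹) the orbital term is -0.6Δ_oct = -64 kJ/mol, with no excess pairing.
Low-spin: t₂g⁴ eg⁰, orbital CFSE = -1.6Δ_oct = -171 kJ/mol; plus 1 excess pair × P = +298 kJ/mol; total 127 kJ/mol.
The difference is 127 − (-64) = 191 kJ/mol, so high-spin lies lower.

191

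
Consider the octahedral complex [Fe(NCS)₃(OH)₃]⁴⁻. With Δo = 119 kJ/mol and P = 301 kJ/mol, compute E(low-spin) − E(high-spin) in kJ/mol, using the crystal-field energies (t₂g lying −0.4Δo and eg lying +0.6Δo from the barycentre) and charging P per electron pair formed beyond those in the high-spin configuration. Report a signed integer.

Ligand charges: 3×(-1) from NCS⁻ and 3×(-1) from OH⁻ sum to -6; with overall charge -4, Fe is +2.
Fe sits in group 8; removing 2 electrons leaves Fe²⁺ with 8 − 2 = 6 d electrons.
High-spin d⁶ fills as t₂g⁴ eg² with CFSE 4(−0.4) + 2(+0.6) = -0.4Δo = -48 kJ/mol.
For low-spin the configuration is t₂g⁶ eg⁰: orbital energy -2.4 × 119 = -286 kJ/mol, and 2 additional pairs relative to high-spin add 602 kJ/mol, giving 316 kJ/mol.
Thus E(LS) − E(HS) = 364 kJ/mol.

364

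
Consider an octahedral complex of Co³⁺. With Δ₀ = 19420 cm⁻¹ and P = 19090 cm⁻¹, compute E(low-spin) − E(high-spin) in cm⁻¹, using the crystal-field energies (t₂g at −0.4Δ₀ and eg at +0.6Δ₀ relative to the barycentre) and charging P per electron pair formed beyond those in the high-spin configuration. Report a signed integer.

-660

Co³⁺: group 9, so d-count = 9 − 3 = 6.
High-spin d⁶ fills as t₂g⁴ eg² with CFSE 4(−0.4) + 2(+0.6) = -0.4Δ₀ = -7768 cm⁻¹.
Low-spin t₂g⁶ eg⁰ gives -2.4Δ₀ = -46608 cm⁻¹, but forming 2 extra pairs costs 2P = 38180 cm⁻¹, so E(LS) = -46608 + 38180 = -8428 cm⁻¹.
The difference is -8428 − (-7768) = -660 cm⁻¹, so low-spin lies lower.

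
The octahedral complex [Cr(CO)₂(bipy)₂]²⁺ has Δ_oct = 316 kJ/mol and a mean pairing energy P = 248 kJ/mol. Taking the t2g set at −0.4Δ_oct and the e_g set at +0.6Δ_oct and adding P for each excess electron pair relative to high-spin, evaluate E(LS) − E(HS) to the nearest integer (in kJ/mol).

Ligand charges: 2×(+0) from CO and 2×(+0) from bipy sum to +0; with overall charge +2, Cr is +2.
Cr²⁺: group 6, so d-count = 6 − 2 = 4.
In the high-spin limit (t2g^3 e_g^1) the orbital term is -0.6Δ_oct = -190 kJ/mol, with no excess pairing.
Low-spin t2g^4 e_g^0 gives -1.6Δ_oct = -506 kJ/mol, but forming 1 extra pair costs 1P = 248 kJ/mol, so E(LS) = -506 + 248 = -258 kJ/mol.
The difference is -258 − (-190) = -68 kJ/mol, so low-spin lies lower.

-68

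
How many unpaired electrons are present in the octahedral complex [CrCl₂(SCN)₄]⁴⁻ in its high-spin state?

Ligand charges: 2×(-1) from Cl⁻ and 4×(-1) from SCN⁻ sum to -6; with overall charge -4, Cr is +2.
Cr²⁺: group 6, so d-count = 6 − 2 = 4.
Configuration: t₂g³ eg¹, giving 4 unpaired electrons.

4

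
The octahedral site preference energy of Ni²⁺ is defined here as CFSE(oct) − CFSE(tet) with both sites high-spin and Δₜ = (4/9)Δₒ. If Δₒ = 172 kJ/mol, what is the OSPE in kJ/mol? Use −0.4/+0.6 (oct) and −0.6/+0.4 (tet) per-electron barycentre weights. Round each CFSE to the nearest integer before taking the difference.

Ni sits in group 10; removing 2 electrons leaves Ni²⁺ with 10 − 2 = 8 d electrons.
Octahedral (high-spin): t₂g⁶ eg², CFSE = 6(−0.4) + 2(+0.6) = -1.2Δₒ = -1.2 × 172 = -206 kJ/mol.
In a tetrahedral site the filling is e⁴ t₂⁴: CFSE(tet) = -0.8Δₜ = -0.8 × (4/9)(172) = -61 kJ/mol.
OSPE = CFSE(oct) − CFSE(tet) = -206 − (-61) = -145 kJ/mol.

-145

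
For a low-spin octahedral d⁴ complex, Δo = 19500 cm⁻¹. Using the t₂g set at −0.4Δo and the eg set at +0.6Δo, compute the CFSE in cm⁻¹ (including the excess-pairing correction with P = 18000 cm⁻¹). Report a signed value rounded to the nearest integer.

Electron filling gives t₂g⁴ eg⁰.
CFSE(orbital) = 4×(-0.4Δo) + 0×(0.6Δo) = -1.6Δo; with Δo = 19500 cm⁻¹ that is -31200 cm⁻¹.
High-spin d⁴ would be t₂g³ eg¹ with 0 pairs; low-spin has 1, so 1 excess pair costs +1P = +18000 cm⁻¹.
Net CFSE = -31200 + 18000 = -13200 cm⁻¹.

-13200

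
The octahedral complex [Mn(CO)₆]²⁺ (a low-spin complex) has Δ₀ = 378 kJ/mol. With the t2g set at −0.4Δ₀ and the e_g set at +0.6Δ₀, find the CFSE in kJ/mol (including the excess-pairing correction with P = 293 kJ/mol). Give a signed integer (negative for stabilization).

CO is neutral, so the +2 overall charge sits on Mn: oxidation state +2.
Mn is in group 7, so Mn²⁺ is d⁵ (7 − 2 = 5).
Electron filling gives t2g^5 e_g^0.
CFSE(orbital) = 5×(-0.4Δ₀) + 0×(0.6Δ₀) = -2.0Δ₀; with Δ₀ = 378 kJ/mol that is -756 kJ/mol.
Relative to high-spin t2g^3 e_g^2 (0 paired), the low-spin configuration has 2 additional pairs, contributing +2 × 293 = +586 kJ/mol.
Net CFSE = -756 + 586 = -170 kJ/mol.

-170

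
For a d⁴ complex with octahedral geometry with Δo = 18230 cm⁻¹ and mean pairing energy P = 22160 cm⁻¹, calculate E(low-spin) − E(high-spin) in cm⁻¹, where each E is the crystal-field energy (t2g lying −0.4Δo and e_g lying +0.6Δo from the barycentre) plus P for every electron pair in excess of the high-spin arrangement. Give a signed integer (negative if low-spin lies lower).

3930

High-spin: t2g^3 e_g^1, CFSE = -0.6Δo = -10938 cm⁻¹.
Low-spin t2g^4 e_g^0 gives -1.6Δo = -29168 cm⁻¹, but forming 1 extra pair costs 1P = 22160 cm⁻¹, so E(LS) = -29168 + 22160 = -7008 cm⁻¹.
E(LS) − E(HS) = -7008 − (-10938) = 3930 cm⁻¹.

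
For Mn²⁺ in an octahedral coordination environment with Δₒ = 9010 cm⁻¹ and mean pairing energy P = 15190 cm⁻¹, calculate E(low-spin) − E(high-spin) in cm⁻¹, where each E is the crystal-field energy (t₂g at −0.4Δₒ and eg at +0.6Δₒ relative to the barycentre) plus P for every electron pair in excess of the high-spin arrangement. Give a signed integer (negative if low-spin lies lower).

Mn is in group 7, so Mn²⁺ is d⁵ (7 − 2 = 5).
In the high-spin limit (t₂g³ eg²) the orbital term is 0.0Δₒ = 0 cm⁻¹, with no excess pairing.
Low-spin: t₂g⁵ eg⁰, orbital CFSE = -2.0Δₒ = -18020 cm⁻¹; plus 2 excess pairs × P = +30380 cm⁻¹; total 12360 cm⁻¹.
Thus E(LS) − E(HS) = 12360 cm⁻¹.

12360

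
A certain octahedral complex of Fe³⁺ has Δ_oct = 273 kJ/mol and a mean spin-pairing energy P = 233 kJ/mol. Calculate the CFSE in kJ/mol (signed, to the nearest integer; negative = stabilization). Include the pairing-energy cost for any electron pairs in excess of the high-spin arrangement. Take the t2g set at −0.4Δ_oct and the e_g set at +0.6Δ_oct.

Fe³⁺: group 8, so d-count = 8 − 3 = 5.
Since Δ_oct = 273 kJ/mol > P = 233 kJ/mol, the complex adopts the low-spin configuration.
Configuration: t2g^5 e_g^0.
Orbital CFSE = -2.0Δ_oct = -2.0 × 273 = -546 kJ/mol.
Excess pairs vs high-spin: 2 − 0 = 2; pairing cost = +466 kJ/mol.
Net CFSE = -546 + 466 = -80 kJ/mol.

-80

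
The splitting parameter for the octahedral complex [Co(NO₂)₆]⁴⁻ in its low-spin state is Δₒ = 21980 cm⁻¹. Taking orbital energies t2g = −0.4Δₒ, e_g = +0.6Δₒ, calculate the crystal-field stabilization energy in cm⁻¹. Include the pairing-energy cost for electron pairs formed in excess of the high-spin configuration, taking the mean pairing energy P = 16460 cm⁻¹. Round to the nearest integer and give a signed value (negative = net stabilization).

-23104

Each NO₂⁻ contributes -1; 6 × (-1) = -6. With overall charge -4, Co is in the +2 oxidation state.
Co sits in group 9; removing 2 electrons leaves Co²⁺ with 9 − 2 = 7 d electrons.
The d⁷ electrons fill as t2g^6 e_g^1.
Orbital CFSE = 6(-0.4) + 1(0.6) = -1.8Δₒ = -1.8 × 21980 = -39564 cm⁻¹.
High-spin d⁷ would be t2g^5 e_g^2 with 2 pairs; low-spin has 3, so 1 excess pair costs +1P = +16460 cm⁻¹.
Overall CFSE = -39564 + 16460 = -23104 cm⁻¹.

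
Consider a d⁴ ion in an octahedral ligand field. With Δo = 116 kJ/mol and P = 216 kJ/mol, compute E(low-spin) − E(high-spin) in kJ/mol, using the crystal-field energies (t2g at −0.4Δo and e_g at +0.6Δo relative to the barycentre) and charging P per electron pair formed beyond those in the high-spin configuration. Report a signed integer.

100

High-spin: t2g^3 e_g^1, CFSE = -0.6Δo = -70 kJ/mol.
Low-spin: t2g^4 e_g^0, orbital CFSE = -1.6Δo = -186 kJ/mol; plus 1 excess pair × P = +216 kJ/mol; total 30 kJ/mol.
Thus E(LS) − E(HS) = 100 kJ/mol.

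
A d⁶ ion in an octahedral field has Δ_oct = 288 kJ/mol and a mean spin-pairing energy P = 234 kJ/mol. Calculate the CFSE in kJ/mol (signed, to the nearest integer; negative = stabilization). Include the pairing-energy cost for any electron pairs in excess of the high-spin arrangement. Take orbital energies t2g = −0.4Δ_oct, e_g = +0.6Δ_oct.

Since Δ_oct = 288 kJ/mol > P = 234 kJ/mol, the complex adopts the low-spin configuration.
Filling d⁶ accordingly: t2g^6 e_g^0.
Orbital CFSE = -2.4Δ_oct = -2.4 × 288 = -691 kJ/mol.
Excess pairs vs high-spin: 3 − 1 = 2; pairing cost = +468 kJ/mol.
Net CFSE = -691 + 468 = -223 kJ/mol.

-223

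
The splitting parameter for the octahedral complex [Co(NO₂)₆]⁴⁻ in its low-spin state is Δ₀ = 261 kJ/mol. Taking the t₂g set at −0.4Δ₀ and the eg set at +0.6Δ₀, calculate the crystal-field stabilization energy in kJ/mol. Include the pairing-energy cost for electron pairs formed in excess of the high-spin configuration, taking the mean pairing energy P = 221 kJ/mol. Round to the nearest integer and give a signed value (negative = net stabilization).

Each NO₂⁻ contributes -1; 6 × (-1) = -6. With overall charge -4, Co is in the +2 oxidation state.
Co²⁺: group 9, so d-count = 9 − 2 = 7.
Configuration: t₂g⁶ eg¹.
The orbital stabilization is -1.8Δ₀ = -1.8 × 261 = -470 kJ/mol.
Pairing penalty: 3 pairs vs 2 in the high-spin reference → 1 extra × P = 221 kJ/mol.
Combining: -470 + 221 = -249 kJ/mol.

-249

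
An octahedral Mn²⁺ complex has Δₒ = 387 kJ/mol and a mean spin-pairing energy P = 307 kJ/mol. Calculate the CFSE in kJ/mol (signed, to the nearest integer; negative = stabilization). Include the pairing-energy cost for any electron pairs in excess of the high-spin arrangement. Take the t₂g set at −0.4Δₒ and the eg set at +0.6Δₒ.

-160

Group 7 minus oxidation state +2 gives a d⁵ configuration for Mn²⁺.
Δₒ > P, so pairing is preferred: the ground state is low-spin.
Configuration: t₂g⁵ eg⁰.
Orbital CFSE = -2.0Δₒ = -2.0 × 387 = -774 kJ/mol.
Excess pairs vs high-spin: 2 − 0 = 2; pairing cost = +614 kJ/mol.
Net CFSE = -774 + 614 = -160 kJ/mol.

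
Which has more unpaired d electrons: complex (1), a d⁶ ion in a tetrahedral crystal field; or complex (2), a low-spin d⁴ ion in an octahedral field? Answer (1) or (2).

(1): With tetrahedral geometry the complex is necessarily high-spin; e³ t₂³ → 4 unpaired.
(2): t₂g⁴ eg⁰ → 2 unpaired.
So (1) has more unpaired electrons.

(1)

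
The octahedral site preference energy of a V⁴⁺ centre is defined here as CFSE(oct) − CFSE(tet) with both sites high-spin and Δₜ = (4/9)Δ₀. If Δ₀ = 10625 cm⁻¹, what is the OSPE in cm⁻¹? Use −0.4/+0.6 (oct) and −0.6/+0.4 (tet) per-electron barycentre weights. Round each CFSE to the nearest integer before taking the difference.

V⁴⁺: group 5, so d-count = 5 − 4 = 1.
Octahedral high-spin t₂g¹ eg⁰: CFSE = -0.4 × 10625 = -4250 cm⁻¹.
In a tetrahedral site the filling is e¹ t₂⁰: CFSE(tet) = -0.6Δₜ = -0.6 × (4/9)(10625) = -2833 cm⁻¹.
Subtracting, OSPE = -4250 − (-2833) = -1417 cm⁻¹.

-1417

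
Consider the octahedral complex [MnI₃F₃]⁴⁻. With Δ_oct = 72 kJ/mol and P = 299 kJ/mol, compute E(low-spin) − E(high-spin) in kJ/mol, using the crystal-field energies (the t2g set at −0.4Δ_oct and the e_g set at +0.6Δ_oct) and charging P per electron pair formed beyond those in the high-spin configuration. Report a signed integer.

454

Ligand charges: 3×(-1) from I⁻ and 3×(-1) from F⁻ sum to -6; with overall charge -4, Mn is +2.
Mn sits in group 7; removing 2 electrons leaves Mn²⁺ with 7 − 2 = 5 d electrons.
High-spin d⁵ fills as t2g^3 e_g^2 with CFSE 3(−0.4) + 2(+0.6) = 0.0Δ_oct = 0 kJ/mol.
For low-spin the configuration is t2g^5 e_g^0: orbital energy -2.0 × 72 = -144 kJ/mol, and 2 additional pairs relative to high-spin add 598 kJ/mol, giving 454 kJ/mol.
Thus E(LS) − E(HS) = 454 kJ/mol.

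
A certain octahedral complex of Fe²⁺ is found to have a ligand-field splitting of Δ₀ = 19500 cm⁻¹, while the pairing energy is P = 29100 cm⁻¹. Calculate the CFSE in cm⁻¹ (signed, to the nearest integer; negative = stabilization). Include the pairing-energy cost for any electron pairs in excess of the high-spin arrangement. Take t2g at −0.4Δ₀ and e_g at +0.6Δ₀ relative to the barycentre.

-7800

Fe sits in group 8; removing 2 electrons leaves Fe²⁺ with 8 − 2 = 6 d electrons.
With Δ₀ < P the complex is high-spin.
Configuration: t2g^4 e_g^2.
Orbital CFSE = -0.4Δ₀ = -0.4 × 19500 = -7800 cm⁻¹.
High-spin has no excess pairs, so no pairing correction applies.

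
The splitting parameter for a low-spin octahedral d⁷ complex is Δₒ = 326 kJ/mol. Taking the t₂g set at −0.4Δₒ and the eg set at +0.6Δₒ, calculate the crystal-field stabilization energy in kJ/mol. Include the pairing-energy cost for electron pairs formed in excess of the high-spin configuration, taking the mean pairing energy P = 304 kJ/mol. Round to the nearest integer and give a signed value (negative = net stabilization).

-283

The d⁷ electrons fill as t₂g⁶ eg¹.
CFSE(orbital) = 6×(-0.4Δₒ) + 1×(0.6Δₒ) = -1.8Δₒ; with Δₒ = 326 kJ/mol that is -587 kJ/mol.
Relative to high-spin t₂g⁵ eg² (2 paired), the low-spin configuration has 1 additional pair, contributing +1 × 304 = +304 kJ/mol.
Net CFSE = -587 + 304 = -283 kJ/mol.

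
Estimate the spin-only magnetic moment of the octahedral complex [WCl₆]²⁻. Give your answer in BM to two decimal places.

2.83 BM

Each Cl⁻ contributes -1; 6 × (-1) = -6. With overall charge -2, W is in the +4 oxidation state.
W sits in group 6; removing 4 electrons leaves W⁴⁺ with 6 − 4 = 2 d electrons.
For octahedral d² the high- and low-spin configurations coincide.
Configuration: t2g^2 e_g^0 → 2 unpaired electrons.
μ(spin-only) = √[2(2+2)] = √8 ≈ 2.83 BM.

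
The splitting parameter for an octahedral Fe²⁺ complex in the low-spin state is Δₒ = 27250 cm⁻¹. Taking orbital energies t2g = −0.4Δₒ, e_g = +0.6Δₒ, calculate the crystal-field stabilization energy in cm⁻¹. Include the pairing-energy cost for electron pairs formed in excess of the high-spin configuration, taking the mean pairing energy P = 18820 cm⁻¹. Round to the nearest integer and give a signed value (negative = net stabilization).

-27760

Fe²⁺: group 8, so d-count = 8 − 2 = 6.
Configuration: t2g^6 e_g^0.
The orbital stabilization is -2.4Δₒ = -2.4 × 27250 = -65400 cm⁻¹.
High-spin d⁶ would be t2g^4 e_g^2 with 1 pair; low-spin has 3, so 2 excess pairs cost +2P = +37640 cm⁻¹.
Overall CFSE = -65400 + 37640 = -27760 cm⁻¹.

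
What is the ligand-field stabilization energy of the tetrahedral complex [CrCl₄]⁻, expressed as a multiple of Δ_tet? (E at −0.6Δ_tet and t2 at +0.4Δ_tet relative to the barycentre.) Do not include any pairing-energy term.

-0.8 Δ_tet

Each Cl⁻ contributes -1; 4 × (-1) = -4. With overall charge -1, Cr is in the +3 oxidation state.
Cr sits in group 6; removing 3 electrons leaves Cr³⁺ with 6 − 3 = 3 d electrons.
With tetrahedral geometry the complex is necessarily high-spin.
Configuration: e^2 t2^1.
CFSE = 2(-0.6Δ_tet) + 1(0.4Δ_tet) = -1.2Δ_tet + 0.4Δ_tet = -0.8Δ_tet.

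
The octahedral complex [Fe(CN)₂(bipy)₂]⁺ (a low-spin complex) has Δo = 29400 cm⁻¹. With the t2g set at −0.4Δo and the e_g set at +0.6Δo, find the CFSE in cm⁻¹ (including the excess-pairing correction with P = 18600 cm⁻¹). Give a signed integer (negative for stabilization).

-21600

Ligand charges: 2×(-1) from CN⁻ and 2×(+0) from bipy sum to -2; with overall charge +1, Fe is +3.
Fe is in group 8, so Fe³⁺ is d⁵ (8 − 3 = 5).
Electron filling gives t2g^5 e_g^0.
Orbital CFSE = 5(-0.4) + 0(0.6) = -2.0Δo = -2.0 × 29400 = -58800 cm⁻¹.
Pairing penalty: 2 pairs vs 0 in the high-spin reference → 2 extra × P = 37200 cm⁻¹.
Combining: -58800 + 37200 = -21600 cm⁻¹.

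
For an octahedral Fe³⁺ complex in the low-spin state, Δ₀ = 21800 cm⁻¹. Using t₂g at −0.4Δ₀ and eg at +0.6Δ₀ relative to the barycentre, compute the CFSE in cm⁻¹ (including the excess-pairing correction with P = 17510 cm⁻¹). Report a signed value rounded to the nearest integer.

Fe sits in group 8; removing 3 electrons leaves Fe³⁺ with 8 − 3 = 5 d electrons.
Electron filling gives t₂g⁵ eg⁰.
CFSE(orbital) = 5×(-0.4Δ₀) + 0×(0.6Δ₀) = -2.0Δ₀; with Δ₀ = 21800 cm⁻¹ that is -43600 cm⁻¹.
High-spin d⁵ would be t₂g³ eg² with 0 pairs; low-spin has 2, so 2 excess pairs cost +2P = +35020 cm⁻¹.
Combining: -43600 + 35020 = -8580 cm⁻¹.

-8580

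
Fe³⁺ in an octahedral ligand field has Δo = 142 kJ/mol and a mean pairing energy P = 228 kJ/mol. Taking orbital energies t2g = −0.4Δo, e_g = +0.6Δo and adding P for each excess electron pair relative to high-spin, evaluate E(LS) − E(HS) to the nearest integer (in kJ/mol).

172

Fe is in group 8, so Fe³⁺ is d⁵ (8 − 3 = 5).
High-spin d⁵ fills as t2g^3 e_g^2 with CFSE 3(−0.4) + 2(+0.6) = 0.0Δo = 0 kJ/mol.
Low-spin: t2g^5 e_g^0, orbital CFSE = -2.0Δo = -284 kJ/mol; plus 2 excess pairs × P = +456 kJ/mol; total 172 kJ/mol.
E(LS) − E(HS) = 172 − (0) = 172 kJ/mol.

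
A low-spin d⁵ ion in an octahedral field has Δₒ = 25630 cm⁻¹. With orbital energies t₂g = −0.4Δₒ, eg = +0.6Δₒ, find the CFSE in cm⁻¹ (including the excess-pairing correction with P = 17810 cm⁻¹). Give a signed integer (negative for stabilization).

The d⁵ electrons fill as t₂g⁵ eg⁰.
Orbital CFSE = 5(-0.4) + 0(0.6) = -2.0Δₒ = -2.0 × 25630 = -51260 cm⁻¹.
Relative to high-spin t₂g³ eg² (0 paired), the low-spin configuration has 2 additional pairs, contributing +2 × 17810 = +35620 cm⁻¹.
Overall CFSE = -51260 + 35620 = -15640 cm⁻¹.

-15640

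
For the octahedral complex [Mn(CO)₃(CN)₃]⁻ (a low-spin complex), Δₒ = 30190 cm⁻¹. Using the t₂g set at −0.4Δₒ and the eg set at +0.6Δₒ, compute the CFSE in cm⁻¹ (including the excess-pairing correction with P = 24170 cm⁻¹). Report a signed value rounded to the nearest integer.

-12040

Ligand charges: 3×(+0) from CO and 3×(-1) from CN⁻ sum to -3; with overall charge -1, Mn is +2.
Mn²⁺: group 7, so d-count = 7 − 2 = 5.
Configuration: t₂g⁵ eg⁰.
The orbital stabilization is -2.0Δₒ = -2.0 × 30190 = -60380 cm⁻¹.
Relative to high-spin t₂g³ eg² (0 paired), the low-spin configuration has 2 additional pairs, contributing +2 × 24170 = +48340 cm⁻¹.
Net CFSE = -60380 + 48340 = -12040 cm⁻¹.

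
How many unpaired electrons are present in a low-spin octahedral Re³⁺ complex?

2

Re sits in group 7; removing 3 electrons leaves Re³⁺ with 7 − 3 = 4 d electrons.
Configuration: t₂g⁴ eg⁰, giving 2 unpaired electrons.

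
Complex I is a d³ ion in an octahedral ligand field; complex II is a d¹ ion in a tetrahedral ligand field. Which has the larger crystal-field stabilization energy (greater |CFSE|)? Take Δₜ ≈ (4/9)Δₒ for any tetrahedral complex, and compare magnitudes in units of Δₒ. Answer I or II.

I: t2g^3 e_g^0, CFSE = -1.2Δₒ.
II: With tetrahedral geometry the complex is necessarily high-spin; e¹ t₂⁰, CFSE = -0.6Δₜ ≈ -0.27Δₒ.
So I has the larger |CFSE|.

I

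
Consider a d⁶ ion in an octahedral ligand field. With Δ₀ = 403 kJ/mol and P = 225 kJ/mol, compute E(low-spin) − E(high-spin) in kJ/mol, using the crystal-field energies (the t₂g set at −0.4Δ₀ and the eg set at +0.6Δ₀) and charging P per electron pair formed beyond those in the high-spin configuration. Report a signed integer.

-356

High-spin: t₂g⁴ eg², CFSE = -0.4Δ₀ = -161 kJ/mol.
Low-spin t₂g⁶ eg⁰ gives -2.4Δ₀ = -967 kJ/mol, but forming 2 extra pairs costs 2P = 450 kJ/mol, so E(LS) = -967 + 450 = -517 kJ/mol.
Thus E(LS) − E(HS) = -356 kJ/mol.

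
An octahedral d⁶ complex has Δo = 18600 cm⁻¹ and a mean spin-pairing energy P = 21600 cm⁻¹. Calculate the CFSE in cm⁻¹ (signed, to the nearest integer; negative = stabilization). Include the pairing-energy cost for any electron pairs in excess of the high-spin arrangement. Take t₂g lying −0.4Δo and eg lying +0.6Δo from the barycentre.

-7440

Here Δo < P (18600 < 21600), so the high-spin state is favoured.
That gives t₂g⁴ eg².
Orbital CFSE = -0.4Δo = -0.4 × 18600 = -7440 cm⁻¹.
High-spin has no excess pairs, so no pairing correction applies.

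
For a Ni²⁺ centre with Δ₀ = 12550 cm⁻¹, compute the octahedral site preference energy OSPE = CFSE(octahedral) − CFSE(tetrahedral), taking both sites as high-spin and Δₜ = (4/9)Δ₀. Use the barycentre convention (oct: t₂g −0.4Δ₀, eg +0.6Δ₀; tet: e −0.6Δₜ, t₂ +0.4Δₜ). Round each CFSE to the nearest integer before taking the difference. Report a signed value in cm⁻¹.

-10598

Ni²⁺: group 10, so d-count = 10 − 2 = 8.
Octahedral (high-spin): t₂g⁶ eg², CFSE = 6(−0.4) + 2(+0.6) = -1.2Δ₀ = -1.2 × 12550 = -15060 cm⁻¹.
Tetrahedral: e⁴ t₂⁴, CFSE = 4(−0.6) + 4(+0.4) = -0.8Δₜ = -0.8 × (4/9) × 12550 = -4462 cm⁻¹.
Subtracting, OSPE = -15060 − (-4462) = -10598 cm⁻¹.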